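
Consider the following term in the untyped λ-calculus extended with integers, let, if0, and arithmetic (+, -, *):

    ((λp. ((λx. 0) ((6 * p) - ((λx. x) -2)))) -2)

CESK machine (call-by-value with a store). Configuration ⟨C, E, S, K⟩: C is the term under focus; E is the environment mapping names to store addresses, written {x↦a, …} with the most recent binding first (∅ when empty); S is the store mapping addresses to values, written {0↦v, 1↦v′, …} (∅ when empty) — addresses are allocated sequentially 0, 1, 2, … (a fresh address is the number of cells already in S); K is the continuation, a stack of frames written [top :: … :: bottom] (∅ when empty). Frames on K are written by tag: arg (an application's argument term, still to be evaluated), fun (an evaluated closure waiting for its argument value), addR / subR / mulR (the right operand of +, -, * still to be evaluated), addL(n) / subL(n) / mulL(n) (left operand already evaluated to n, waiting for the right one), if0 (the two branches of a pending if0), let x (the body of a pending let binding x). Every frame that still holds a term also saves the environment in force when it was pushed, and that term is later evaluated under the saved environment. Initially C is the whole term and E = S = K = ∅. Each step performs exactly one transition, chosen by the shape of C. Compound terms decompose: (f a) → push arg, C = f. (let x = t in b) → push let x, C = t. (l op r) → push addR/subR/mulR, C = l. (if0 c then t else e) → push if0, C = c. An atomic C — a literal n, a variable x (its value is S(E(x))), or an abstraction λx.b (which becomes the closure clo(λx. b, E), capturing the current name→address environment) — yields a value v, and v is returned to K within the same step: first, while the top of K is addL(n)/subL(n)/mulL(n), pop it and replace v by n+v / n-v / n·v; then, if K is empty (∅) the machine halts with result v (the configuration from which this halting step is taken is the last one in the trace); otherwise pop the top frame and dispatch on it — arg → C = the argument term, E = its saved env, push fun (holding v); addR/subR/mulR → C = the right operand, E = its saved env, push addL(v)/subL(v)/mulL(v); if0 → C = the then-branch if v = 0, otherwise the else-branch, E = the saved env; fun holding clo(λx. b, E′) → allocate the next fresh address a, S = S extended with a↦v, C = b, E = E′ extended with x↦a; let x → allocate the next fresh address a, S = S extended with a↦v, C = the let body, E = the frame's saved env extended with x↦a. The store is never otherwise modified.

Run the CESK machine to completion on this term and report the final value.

Answer: 0

Execution trace:
step 0: <C=((λp. ((λx. 0) ((6 * p) - ((λx. x) -2)))) -2), E=∅, S=∅, K=∅>
step 1: <C=(λp. ((λx. 0) ((6 * p) - ((λx. x) -2)))), E=∅, S=∅, K=[arg]>
step 2: <C=-2, E=∅, S=∅, K=[fun]>
step 3: <C=((λx. 0) ((6 * p) - ((λx. x) -2))), E={p↦0}, S={0↦-2}, K=∅>
step 4: <C=(λx. 0), E={p↦0}, S={0↦-2}, K=[arg]>
step 5: <C=((6 * p) - ((λx. x) -2)), E={p↦0}, S={0↦-2}, K=[fun]>
step 6: <C=(6 * p), E={p↦0}, S={0↦-2}, K=[subR :: fun]>
step 7: <C=6, E={p↦0}, S={0↦-2}, K=[mulR :: subR :: fun]>
step 8: <C=p, E={p↦0}, S={0↦-2}, K=[mulL(6) :: subR :: fun]>
step 9: <C=((λx. x) -2), E={p↦0}, S={0↦-2}, K=[subL(-12) :: fun]>
step 10: <C=(λx. x), E={p↦0}, S={0↦-2}, K=[arg :: subL(-12) :: fun]>
step 11: <C=-2, E={p↦0}, S={0↦-2}, K=[fun :: subL(-12) :: fun]>
step 12: <C=x, E={x↦1, p↦0}, S={0↦-2, 1↦-2}, K=[subL(-12) :: fun]>
step 13: <C=0, E={x↦2, p↦0}, S={0↦-2, 1↦-2, 2↦-10}, K=∅>
→ final value 0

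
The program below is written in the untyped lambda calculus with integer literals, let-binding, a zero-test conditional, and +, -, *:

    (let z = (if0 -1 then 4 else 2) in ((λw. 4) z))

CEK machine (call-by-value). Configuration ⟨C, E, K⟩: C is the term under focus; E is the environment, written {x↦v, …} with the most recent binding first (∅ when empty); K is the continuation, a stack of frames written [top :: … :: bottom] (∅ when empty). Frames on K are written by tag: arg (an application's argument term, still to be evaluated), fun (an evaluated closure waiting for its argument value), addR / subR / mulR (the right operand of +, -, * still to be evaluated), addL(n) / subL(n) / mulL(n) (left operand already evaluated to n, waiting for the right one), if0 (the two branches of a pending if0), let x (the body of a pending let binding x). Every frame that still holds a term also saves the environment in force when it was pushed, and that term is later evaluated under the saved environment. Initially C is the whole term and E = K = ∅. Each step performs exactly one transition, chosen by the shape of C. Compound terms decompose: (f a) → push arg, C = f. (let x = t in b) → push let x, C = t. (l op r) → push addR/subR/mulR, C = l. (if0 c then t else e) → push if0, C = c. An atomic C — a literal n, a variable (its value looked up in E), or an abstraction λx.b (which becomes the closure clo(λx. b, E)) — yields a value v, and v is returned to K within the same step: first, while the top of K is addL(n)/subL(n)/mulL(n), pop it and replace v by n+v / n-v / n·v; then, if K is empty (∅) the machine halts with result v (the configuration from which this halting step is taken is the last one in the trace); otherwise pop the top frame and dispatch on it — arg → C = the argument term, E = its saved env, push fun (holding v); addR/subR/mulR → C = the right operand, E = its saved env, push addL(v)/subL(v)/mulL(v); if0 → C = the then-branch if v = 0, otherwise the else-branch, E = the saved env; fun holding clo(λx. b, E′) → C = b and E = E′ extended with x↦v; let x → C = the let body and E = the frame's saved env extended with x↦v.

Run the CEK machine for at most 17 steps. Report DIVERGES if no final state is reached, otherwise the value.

Answer: 4

Machine steps:
step 0: ⟨C=(let z = (if0 -1 then 4 else 2) in ((λw. 4) z)); E=∅; K=∅⟩
step 1: ⟨C=(if0 -1 then 4 else 2); E=∅; K=[let z]⟩
step 2: ⟨C=-1; E=∅; K=[if0 :: let z]⟩
step 3: ⟨C=2; E=∅; K=[let z]⟩
step 4: ⟨C=((λw. 4) z); E={z↦2}; K=∅⟩
step 5: ⟨C=(λw. 4); E={z↦2}; K=[arg]⟩
step 6: ⟨C=z; E={z↦2}; K=[fun]⟩
step 7: ⟨C=4; E={w↦2, z↦2}; K=∅⟩
→ final value 4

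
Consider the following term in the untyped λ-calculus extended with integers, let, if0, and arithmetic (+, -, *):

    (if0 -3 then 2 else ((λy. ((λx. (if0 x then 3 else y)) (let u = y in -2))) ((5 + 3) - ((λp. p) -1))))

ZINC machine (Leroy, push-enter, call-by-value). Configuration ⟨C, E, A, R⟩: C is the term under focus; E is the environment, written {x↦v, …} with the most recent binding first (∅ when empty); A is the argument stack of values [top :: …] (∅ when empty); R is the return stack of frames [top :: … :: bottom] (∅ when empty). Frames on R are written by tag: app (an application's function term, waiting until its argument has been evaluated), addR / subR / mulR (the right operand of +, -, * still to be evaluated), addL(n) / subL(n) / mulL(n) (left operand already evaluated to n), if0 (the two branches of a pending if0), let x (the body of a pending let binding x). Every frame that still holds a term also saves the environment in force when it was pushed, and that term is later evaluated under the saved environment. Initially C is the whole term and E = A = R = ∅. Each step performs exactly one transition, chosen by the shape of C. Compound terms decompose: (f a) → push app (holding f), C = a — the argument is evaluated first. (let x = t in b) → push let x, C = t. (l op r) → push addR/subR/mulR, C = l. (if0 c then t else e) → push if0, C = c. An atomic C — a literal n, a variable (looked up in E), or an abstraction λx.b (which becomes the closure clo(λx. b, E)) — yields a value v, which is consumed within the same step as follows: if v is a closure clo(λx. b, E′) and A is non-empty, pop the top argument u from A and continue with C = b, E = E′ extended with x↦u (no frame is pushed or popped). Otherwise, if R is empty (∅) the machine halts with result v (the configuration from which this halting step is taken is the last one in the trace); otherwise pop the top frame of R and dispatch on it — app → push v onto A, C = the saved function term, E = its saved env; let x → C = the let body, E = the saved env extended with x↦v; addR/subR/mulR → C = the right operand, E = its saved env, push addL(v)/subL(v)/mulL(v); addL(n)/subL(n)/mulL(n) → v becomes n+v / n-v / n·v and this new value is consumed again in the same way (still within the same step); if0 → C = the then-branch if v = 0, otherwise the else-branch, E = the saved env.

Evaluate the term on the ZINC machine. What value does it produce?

Answer: 9

Derivation:
0. <C=(if0 -3 then 2 else ((λy. ((λx. (if0 x then 3 else y)) (let u = y in -2))) ((5 + 3) - ((λp. p) -1)))), E=∅, A=∅, R=∅>
1. <C=-3, E=∅, A=∅, R=[if0]>
2. <C=((λy. ((λx. (if0 x then 3 else y)) (let u = y in -2))) ((5 + 3) - ((λp. p) -1))), E=∅, A=∅, R=∅>
3. <C=((5 + 3) - ((λp. p) -1)), E=∅, A=∅, R=[app]>
4. <C=(5 + 3), E=∅, A=∅, R=[subR :: app]>
5. <C=5, E=∅, A=∅, R=[addR :: subR :: app]>
6. <C=3, E=∅, A=∅, R=[addL(5) :: subR :: app]>
7. <C=((λp. p) -1), E=∅, A=∅, R=[subL(8) :: app]>
8. <C=-1, E=∅, A=∅, R=[app :: subL(8) :: app]>
9. <C=(λp. p), E=∅, A=[-1], R=[subL(8) :: app]>
10. <C=p, E={p↦-1}, A=∅, R=[subL(8) :: app]>
11. <C=(λy. ((λx. (if0 x then 3 else y)) (let u = y in -2))), E=∅, A=[9], R=∅>
12. <C=((λx. (if0 x then 3 else y)) (let u = y in -2)), E={y↦9}, A=∅, R=∅>
13. <C=(let u = y in -2), E={y↦9}, A=∅, R=[app]>
14. <C=y, E={y↦9}, A=∅, R=[let u :: app]>
15. <C=-2, E={u↦9, y↦9}, A=∅, R=[app]>
16. <C=(λx. (if0 x then 3 else y)), E={y↦9}, A=[-2], R=∅>
17. <C=(if0 x then 3 else y), E={x↦-2, y↦9}, A=∅, R=∅>
18. <C=x, E={x↦-2, y↦9}, A=∅, R=[if0]>
19. <C=y, E={x↦-2, y↦9}, A=∅, R=∅>
→ final value 9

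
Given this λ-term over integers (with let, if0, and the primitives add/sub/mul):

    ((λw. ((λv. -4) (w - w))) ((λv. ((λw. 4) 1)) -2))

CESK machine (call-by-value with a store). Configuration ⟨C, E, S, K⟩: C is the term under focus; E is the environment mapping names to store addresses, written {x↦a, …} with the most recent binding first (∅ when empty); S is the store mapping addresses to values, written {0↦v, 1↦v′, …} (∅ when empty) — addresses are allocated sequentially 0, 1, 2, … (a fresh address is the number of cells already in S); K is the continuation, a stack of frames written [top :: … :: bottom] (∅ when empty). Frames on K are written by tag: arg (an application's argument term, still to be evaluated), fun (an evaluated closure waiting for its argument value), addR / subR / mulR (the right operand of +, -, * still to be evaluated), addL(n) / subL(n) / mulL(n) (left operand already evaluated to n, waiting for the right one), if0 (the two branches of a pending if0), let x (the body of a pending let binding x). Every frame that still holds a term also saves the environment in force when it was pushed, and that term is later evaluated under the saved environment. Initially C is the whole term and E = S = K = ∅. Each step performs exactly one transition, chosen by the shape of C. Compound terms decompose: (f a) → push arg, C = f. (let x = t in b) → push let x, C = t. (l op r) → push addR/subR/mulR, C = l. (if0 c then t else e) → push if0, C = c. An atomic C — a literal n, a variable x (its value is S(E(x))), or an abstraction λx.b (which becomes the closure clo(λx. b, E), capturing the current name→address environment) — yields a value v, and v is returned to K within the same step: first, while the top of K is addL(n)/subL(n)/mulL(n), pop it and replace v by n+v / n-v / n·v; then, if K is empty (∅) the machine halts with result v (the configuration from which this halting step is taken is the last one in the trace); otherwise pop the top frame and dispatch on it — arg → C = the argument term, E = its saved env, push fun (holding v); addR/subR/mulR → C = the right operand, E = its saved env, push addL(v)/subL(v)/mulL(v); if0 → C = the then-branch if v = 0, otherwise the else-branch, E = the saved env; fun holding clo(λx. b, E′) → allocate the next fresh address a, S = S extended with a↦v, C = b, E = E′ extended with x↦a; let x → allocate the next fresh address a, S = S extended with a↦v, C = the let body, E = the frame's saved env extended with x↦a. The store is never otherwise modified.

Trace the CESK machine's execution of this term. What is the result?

Answer: -4

Machine steps:
[0] <C=((λw. ((λv. -4) (w - w))) ((λv. ((λw. 4) 1)) -2)), E=∅, S=∅, K=∅>
[1] <C=(λw. ((λv. -4) (w - w))), E=∅, S=∅, K=[arg]>
[2] <C=((λv. ((λw. 4) 1)) -2), E=∅, S=∅, K=[fun]>
[3] <C=(λv. ((λw. 4) 1)), E=∅, S=∅, K=[arg :: fun]>
[4] <C=-2, E=∅, S=∅, K=[fun :: fun]>
[5] <C=((λw. 4) 1), E={v↦0}, S={0↦-2}, K=[fun]>
[6] <C=(λw. 4), E={v↦0}, S={0↦-2}, K=[arg :: fun]>
[7] <C=1, E={v↦0}, S={0↦-2}, K=[fun :: fun]>
[8] <C=4, E={w↦1, v↦0}, S={0↦-2, 1↦1}, K=[fun]>
[9] <C=((λv. -4) (w - w)), E={w↦2}, S={0↦-2, 1↦1, 2↦4}, K=∅>
[10] <C=(λv. -4), E={w↦2}, S={0↦-2, 1↦1, 2↦4}, K=[arg]>
[11] <C=(w - w), E={w↦2}, S={0↦-2, 1↦1, 2↦4}, K=[fun]>
[12] <C=w, E={w↦2}, S={0↦-2, 1↦1, 2↦4}, K=[subR :: fun]>
[13] <C=w, E={w↦2}, S={0↦-2, 1↦1, 2↦4}, K=[subL(4) :: fun]>
[14] <C=-4, E={v↦3, w↦2}, S={0↦-2, 1↦1, 2↦4, 3↦0}, K=∅>
→ final value -4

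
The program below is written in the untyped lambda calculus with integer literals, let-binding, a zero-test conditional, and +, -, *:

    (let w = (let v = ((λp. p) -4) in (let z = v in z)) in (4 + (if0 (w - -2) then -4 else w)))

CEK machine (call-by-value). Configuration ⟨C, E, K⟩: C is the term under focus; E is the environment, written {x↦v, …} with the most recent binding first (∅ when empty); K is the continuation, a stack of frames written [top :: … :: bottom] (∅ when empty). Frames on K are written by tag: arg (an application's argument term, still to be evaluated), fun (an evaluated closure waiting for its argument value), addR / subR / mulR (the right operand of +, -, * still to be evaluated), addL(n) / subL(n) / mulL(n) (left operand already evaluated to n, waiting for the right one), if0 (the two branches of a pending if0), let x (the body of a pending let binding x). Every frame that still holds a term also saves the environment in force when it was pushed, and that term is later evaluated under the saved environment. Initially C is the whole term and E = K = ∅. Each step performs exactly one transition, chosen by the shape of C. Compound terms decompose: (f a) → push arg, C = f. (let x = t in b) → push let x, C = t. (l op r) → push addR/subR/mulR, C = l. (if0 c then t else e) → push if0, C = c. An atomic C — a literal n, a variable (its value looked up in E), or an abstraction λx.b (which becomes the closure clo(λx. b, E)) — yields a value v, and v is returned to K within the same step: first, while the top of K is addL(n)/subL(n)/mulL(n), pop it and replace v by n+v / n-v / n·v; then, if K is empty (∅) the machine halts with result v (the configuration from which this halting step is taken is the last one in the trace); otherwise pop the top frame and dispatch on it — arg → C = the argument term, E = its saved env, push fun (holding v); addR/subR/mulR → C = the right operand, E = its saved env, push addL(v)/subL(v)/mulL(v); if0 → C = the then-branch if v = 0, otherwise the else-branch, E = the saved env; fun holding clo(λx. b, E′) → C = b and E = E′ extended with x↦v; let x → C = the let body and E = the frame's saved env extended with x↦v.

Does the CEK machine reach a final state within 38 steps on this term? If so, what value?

[0] [C=(let w = (let v = ((λp. p) -4) in (let z = v in z)) in (4 + (if0 (w - -2) then -4 else w))) | E=∅ | K=∅]
[1] [C=(let v = ((λp. p) -4) in (let z = v in z)) | E=∅ | K=[let w]]
[2] [C=((λp. p) -4) | E=∅ | K=[let v :: let w]]
[3] [C=(λp. p) | E=∅ | K=[arg :: let v :: let w]]
[4] [C=-4 | E=∅ | K=[fun :: let v :: let w]]
[5] [C=p | E={p↦-4} | K=[let v :: let w]]
[6] [C=(let z = v in z) | E={v↦-4} | K=[let w]]
[7] [C=v | E={v↦-4} | K=[let z :: let w]]
[8] [C=z | E={z↦-4, v↦-4} | K=[let w]]
[9] [C=(4 + (if0 (w - -2) then -4 else w)) | E={w↦-4} | K=∅]
[10] [C=4 | E={w↦-4} | K=[addR]]
[11] [C=(if0 (w - -2) then -4 else w) | E={w↦-4} | K=[addL(4)]]
[12] [C=(w - -2) | E={w↦-4} | K=[if0 :: addL(4)]]
[13] [C=w | E={w↦-4} | K=[subR :: if0 :: addL(4)]]
[14] [C=-2 | E={w↦-4} | K=[subL(-4) :: if0 :: addL(4)]]
[15] [C=w | E={w↦-4} | K=[addL(4)]]
→ final value 0

Answer: 0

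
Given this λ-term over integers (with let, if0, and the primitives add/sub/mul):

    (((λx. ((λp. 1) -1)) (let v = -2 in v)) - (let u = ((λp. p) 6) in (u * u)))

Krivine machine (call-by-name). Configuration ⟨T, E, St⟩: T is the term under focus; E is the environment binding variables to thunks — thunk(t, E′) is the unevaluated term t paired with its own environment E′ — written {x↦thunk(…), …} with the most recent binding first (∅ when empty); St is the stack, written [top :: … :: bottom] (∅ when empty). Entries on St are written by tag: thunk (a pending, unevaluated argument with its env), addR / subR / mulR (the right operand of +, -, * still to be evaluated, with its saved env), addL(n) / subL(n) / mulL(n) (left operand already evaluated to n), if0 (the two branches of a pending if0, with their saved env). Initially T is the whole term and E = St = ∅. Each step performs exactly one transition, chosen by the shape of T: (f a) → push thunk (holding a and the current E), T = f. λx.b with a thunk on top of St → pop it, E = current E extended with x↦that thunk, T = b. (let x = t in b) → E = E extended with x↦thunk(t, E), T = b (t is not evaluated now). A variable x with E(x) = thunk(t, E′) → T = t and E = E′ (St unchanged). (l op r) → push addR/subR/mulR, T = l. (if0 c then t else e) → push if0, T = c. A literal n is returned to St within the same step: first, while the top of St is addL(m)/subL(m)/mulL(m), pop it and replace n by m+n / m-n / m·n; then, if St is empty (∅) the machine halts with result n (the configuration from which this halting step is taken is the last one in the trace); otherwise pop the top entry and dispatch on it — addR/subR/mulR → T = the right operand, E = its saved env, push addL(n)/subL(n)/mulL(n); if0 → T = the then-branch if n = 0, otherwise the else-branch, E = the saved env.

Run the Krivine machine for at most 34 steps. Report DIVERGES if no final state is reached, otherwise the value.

Answer: -35

Machine steps:
[0] <T=(((λx. ((λp. 1) -1)) (let v = -2 in v)) - (let u = ((λp. p) 6) in (u * u))), E=∅, St=∅>
[1] <T=((λx. ((λp. 1) -1)) (let v = -2 in v)), E=∅, St=[subR]>
[2] <T=(λx. ((λp. 1) -1)), E=∅, St=[thunk :: subR]>
[3] <T=((λp. 1) -1), E={x↦thunk((let v = -2 in v), ∅)}, St=[subR]>
[4] <T=(λp. 1), E={x↦thunk((let v = -2 in v), ∅)}, St=[thunk :: subR]>
[5] <T=1, E={p↦thunk(-1, {x↦thunk((let v = -2 in v), ∅)}), x↦thunk((let v = -2 in v), ∅)}, St=[subR]>
[6] <T=(let u = ((λp. p) 6) in (u * u)), E=∅, St=[subL(1)]>
[7] <T=(u * u), E={u↦thunk(((λp. p) 6), ∅)}, St=[subL(1)]>
[8] <T=u, E={u↦thunk(((λp. p) 6), ∅)}, St=[mulR :: subL(1)]>
[9] <T=((λp. p) 6), E=∅, St=[mulR :: subL(1)]>
[10] <T=(λp. p), E=∅, St=[thunk :: mulR :: subL(1)]>
[11] <T=p, E={p↦thunk(6, ∅)}, St=[mulR :: subL(1)]>
[12] <T=6, E=∅, St=[mulR :: subL(1)]>
[13] <T=u, E={u↦thunk(((λp. p) 6), ∅)}, St=[mulL(6) :: subL(1)]>
[14] <T=((λp. p) 6), E=∅, St=[mulL(6) :: subL(1)]>
[15] <T=(λp. p), E=∅, St=[thunk :: mulL(6) :: subL(1)]>
[16] <T=p, E={p↦thunk(6, ∅)}, St=[mulL(6) :: subL(1)]>
[17] <T=6, E=∅, St=[mulL(6) :: subL(1)]>
→ final value -35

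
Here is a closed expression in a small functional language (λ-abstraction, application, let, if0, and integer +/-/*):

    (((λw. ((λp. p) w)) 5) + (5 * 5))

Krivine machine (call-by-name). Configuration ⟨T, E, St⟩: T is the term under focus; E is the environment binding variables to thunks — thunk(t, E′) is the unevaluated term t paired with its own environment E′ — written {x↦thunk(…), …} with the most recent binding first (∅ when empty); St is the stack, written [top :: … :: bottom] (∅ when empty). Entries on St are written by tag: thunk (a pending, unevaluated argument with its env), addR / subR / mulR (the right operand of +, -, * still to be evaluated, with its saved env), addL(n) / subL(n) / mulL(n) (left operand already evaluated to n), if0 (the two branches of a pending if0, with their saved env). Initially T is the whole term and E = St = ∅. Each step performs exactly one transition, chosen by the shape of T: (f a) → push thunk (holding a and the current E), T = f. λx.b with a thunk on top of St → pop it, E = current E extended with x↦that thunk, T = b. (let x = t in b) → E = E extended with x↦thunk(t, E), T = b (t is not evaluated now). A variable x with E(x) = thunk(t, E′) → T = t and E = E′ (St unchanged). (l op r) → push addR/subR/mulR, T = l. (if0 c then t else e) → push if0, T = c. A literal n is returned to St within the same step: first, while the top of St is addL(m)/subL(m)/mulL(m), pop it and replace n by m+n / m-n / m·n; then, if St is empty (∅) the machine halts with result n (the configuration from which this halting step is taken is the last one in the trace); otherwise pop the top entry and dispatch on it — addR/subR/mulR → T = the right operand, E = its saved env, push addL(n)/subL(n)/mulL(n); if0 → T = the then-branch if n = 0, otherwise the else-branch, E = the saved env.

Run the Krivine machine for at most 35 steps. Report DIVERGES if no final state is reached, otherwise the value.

[0] [T=(((λw. ((λp. p) w)) 5) + (5 * 5)) | E=∅ | St=∅]
[1] [T=((λw. ((λp. p) w)) 5) | E=∅ | St=[addR]]
[2] [T=(λw. ((λp. p) w)) | E=∅ | St=[thunk :: addR]]
[3] [T=((λp. p) w) | E={w↦thunk(5, ∅)} | St=[addR]]
[4] [T=(λp. p) | E={w↦thunk(5, ∅)} | St=[thunk :: addR]]
[5] [T=p | E={p↦thunk(w, {w↦thunk(5, ∅)}), w↦thunk(5, ∅)} | St=[addR]]
[6] [T=w | E={w↦thunk(5, ∅)} | St=[addR]]
[7] [T=5 | E=∅ | St=[addR]]
[8] [T=(5 * 5) | E=∅ | St=[addL(5)]]
[9] [T=5 | E=∅ | St=[mulR :: addL(5)]]
[10] [T=5 | E=∅ | St=[mulL(5) :: addL(5)]]
→ final value 30

Answer: 30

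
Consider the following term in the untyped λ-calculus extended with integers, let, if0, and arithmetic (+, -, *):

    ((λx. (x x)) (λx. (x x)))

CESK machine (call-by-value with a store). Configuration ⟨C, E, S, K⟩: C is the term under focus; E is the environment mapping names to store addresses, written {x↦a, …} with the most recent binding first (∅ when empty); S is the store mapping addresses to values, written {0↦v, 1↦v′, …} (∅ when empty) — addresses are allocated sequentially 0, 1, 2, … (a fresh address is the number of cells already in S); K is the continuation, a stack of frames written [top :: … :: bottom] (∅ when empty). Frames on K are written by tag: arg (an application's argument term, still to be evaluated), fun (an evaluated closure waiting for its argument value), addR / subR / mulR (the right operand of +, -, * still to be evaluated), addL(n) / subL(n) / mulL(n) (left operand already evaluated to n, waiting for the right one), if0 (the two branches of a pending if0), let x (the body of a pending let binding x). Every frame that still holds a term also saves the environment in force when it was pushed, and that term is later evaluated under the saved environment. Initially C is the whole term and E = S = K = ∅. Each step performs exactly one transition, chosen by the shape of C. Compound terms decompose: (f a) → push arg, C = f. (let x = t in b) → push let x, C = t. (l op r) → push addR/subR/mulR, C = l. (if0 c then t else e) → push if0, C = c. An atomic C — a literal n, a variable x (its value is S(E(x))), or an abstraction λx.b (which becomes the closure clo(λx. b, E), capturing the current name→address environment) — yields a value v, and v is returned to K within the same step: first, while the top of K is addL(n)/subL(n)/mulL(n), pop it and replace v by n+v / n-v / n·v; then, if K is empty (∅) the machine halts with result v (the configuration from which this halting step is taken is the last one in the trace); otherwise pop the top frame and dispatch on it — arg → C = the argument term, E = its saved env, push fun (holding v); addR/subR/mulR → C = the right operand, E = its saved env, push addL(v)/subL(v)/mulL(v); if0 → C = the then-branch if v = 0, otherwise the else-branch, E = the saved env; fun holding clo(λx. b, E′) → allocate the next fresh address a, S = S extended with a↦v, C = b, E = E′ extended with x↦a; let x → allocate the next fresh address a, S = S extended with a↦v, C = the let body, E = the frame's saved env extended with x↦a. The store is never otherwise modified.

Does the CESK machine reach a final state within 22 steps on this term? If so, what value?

Answer: DIVERGES (no final state within 22 steps)

Machine steps:
t=0: ⟨C=((λx. (x x)) (λx. (x x))); E=∅; S=∅; K=∅⟩
t=1: ⟨C=(λx. (x x)); E=∅; S=∅; K=[arg]⟩
t=2: ⟨C=(λx. (x x)); E=∅; S=∅; K=[fun]⟩
t=3: ⟨C=(x x); E={x↦0}; S={0↦clo(λx. (x x), ∅)}; K=∅⟩
t=4: ⟨C=x; E={x↦0}; S={0↦clo(λx. (x x), ∅)}; K=[arg]⟩
t=5: ⟨C=x; E={x↦0}; S={0↦clo(λx. (x x), ∅)}; K=[fun]⟩
t=6: ⟨C=(x x); E={x↦1}; S={0↦clo(λx. (x x), ∅), 1↦clo(λx. (x x), ∅)}; K=∅⟩
t=7: ⟨C=x; E={x↦1}; S={0↦clo(λx. (x x), ∅), 1↦clo(λx. (x x), ∅)}; K=[arg]⟩
t=8: ⟨C=x; E={x↦1}; S={0↦clo(λx. (x x), ∅), 1↦clo(λx. (x x), ∅)}; K=[fun]⟩
t=9: ⟨C=(x x); E={x↦2}; S={0↦clo(λx. (x x), ∅), 1↦clo(λx. (x x), ∅), 2↦clo(λx. (x x), ∅)}; K=∅⟩
t=10: ⟨C=x; E={x↦2}; S={0↦clo(λx. (x x), ∅), 1↦clo(λx. (x x), ∅), 2↦clo(λx. (x x), ∅)}; K=[arg]⟩
t=11: ⟨C=x; E={x↦2}; S={0↦clo(λx. (x x), ∅), 1↦clo(λx. (x x), ∅), 2↦clo(λx. (x x), ∅)}; K=[fun]⟩
t=12: ⟨C=(x x); E={x↦3}; S={0↦clo(λx. (x x), ∅), 1↦clo(λx. (x x), ∅), 2↦clo(λx. (x x), ∅), 3↦clo(λx. (x x), ∅)}; K=∅⟩
t=13: ⟨C=x; E={x↦3}; S={0↦clo(λx. (x x), ∅), 1↦clo(λx. (x x), ∅), 2↦clo(λx. (x x), ∅), 3↦clo(λx. (x x), ∅)}; K=[arg]⟩
t=14: ⟨C=x; E={x↦3}; S={0↦clo(λx. (x x), ∅), 1↦clo(λx. (x x), ∅), 2↦clo(λx. (x x), ∅), 3↦clo(λx. (x x), ∅)}; K=[fun]⟩
t=15: ⟨C=(x x); E={x↦4}; S={0↦clo(λx. (x x), ∅), 1↦clo(λx. (x x), ∅), 2↦clo(λx. (x x), ∅), 3↦clo(λx. (x x), ∅), 4↦clo(λx. (x x), ∅)}; K=∅⟩
t=16: ⟨C=x; E={x↦4}; S={0↦clo(λx. (x x), ∅), 1↦clo(λx. (x x), ∅), 2↦clo(λx. (x x), ∅), 3↦clo(λx. (x x), ∅), 4↦clo(λx. (x x), ∅)}; K=[arg]⟩
t=17: ⟨C=x; E={x↦4}; S={0↦clo(λx. (x x), ∅), 1↦clo(λx. (x x), ∅), 2↦clo(λx. (x x), ∅), 3↦clo(λx. (x x), ∅), 4↦clo(λx. (x x), ∅)}; K=[fun]⟩
t=18: ⟨C=(x x); E={x↦5}; S={0↦clo(λx. (x x), ∅), 1↦clo(λx. (x x), ∅), 2↦clo(λx. (x x), ∅), 3↦clo(λx. (x x), ∅), 4↦clo(λx. (x x), ∅), 5↦clo(λx. (x x), ∅)}; K=∅⟩
t=19: ⟨C=x; E={x↦5}; S={0↦clo(λx. (x x), ∅), 1↦clo(λx. (x x), ∅), 2↦clo(λx. (x x), ∅), 3↦clo(λx. (x x), ∅), 4↦clo(λx. (x x), ∅), 5↦clo(λx. (x x), ∅)}; K=[arg]⟩
t=20: ⟨C=x; E={x↦5}; S={0↦clo(λx. (x x), ∅), 1↦clo(λx. (x x), ∅), 2↦clo(λx. (x x), ∅), 3↦clo(λx. (x x), ∅), 4↦clo(λx. (x x), ∅), 5↦clo(λx. (x x), ∅)}; K=[fun]⟩
t=21: ⟨C=(x x); E={x↦6}; S={0↦clo(λx. (x x), ∅), 1↦clo(λx. (x x), ∅), 2↦clo(λx. (x x), ∅), 3↦clo(λx. (x x), ∅), 4↦clo(λx. (x x), ∅), 5↦clo(λx. (x x), ∅), 6↦clo(λx. (x x), ∅)}; K=∅⟩
t=22: ⟨C=x; E={x↦6}; S={0↦clo(λx. (x x), ∅), 1↦clo(λx. (x x), ∅), 2↦clo(λx. (x x), ∅), 3↦clo(λx. (x x), ∅), 4↦clo(λx. (x x), ∅), 5↦clo(λx. (x x), ∅), 6↦clo(λx. (x x), ∅)}; K=[arg]⟩
→ 22 transitions taken and the configuration is still not final: no result within 22 steps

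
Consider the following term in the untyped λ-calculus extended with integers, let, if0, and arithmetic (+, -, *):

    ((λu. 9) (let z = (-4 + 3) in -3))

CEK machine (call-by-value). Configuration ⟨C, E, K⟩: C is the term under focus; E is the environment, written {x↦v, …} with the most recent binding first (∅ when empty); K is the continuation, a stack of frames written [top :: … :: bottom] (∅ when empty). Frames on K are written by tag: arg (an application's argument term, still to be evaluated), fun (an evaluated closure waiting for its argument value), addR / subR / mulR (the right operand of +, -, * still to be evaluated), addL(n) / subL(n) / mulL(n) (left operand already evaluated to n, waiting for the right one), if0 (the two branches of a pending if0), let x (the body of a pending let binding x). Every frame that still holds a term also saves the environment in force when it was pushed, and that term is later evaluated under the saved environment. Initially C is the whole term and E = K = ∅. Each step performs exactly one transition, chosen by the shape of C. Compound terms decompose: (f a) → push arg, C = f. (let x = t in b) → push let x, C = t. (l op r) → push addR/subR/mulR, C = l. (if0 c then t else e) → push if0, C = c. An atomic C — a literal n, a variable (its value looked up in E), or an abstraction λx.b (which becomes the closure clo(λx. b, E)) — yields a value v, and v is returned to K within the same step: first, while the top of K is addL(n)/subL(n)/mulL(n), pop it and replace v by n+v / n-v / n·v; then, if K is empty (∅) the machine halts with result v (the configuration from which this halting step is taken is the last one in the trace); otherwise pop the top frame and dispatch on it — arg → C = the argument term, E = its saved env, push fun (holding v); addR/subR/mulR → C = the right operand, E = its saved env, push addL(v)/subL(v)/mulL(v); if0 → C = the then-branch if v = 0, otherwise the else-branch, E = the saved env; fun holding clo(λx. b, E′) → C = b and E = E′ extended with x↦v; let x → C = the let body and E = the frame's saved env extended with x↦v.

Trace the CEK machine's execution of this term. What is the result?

t=0: ⟨C=((λu. 9) (let z = (-4 + 3) in -3)); E=∅; K=∅⟩
t=1: ⟨C=(λu. 9); E=∅; K=[arg]⟩
t=2: ⟨C=(let z = (-4 + 3) in -3); E=∅; K=[fun]⟩
t=3: ⟨C=(-4 + 3); E=∅; K=[let z :: fun]⟩
t=4: ⟨C=-4; E=∅; K=[addR :: let z :: fun]⟩
t=5: ⟨C=3; E=∅; K=[addL(-4) :: let z :: fun]⟩
t=6: ⟨C=-3; E={z↦-1}; K=[fun]⟩
t=7: ⟨C=9; E={u↦-3}; K=∅⟩
→ final value 9

Answer: 9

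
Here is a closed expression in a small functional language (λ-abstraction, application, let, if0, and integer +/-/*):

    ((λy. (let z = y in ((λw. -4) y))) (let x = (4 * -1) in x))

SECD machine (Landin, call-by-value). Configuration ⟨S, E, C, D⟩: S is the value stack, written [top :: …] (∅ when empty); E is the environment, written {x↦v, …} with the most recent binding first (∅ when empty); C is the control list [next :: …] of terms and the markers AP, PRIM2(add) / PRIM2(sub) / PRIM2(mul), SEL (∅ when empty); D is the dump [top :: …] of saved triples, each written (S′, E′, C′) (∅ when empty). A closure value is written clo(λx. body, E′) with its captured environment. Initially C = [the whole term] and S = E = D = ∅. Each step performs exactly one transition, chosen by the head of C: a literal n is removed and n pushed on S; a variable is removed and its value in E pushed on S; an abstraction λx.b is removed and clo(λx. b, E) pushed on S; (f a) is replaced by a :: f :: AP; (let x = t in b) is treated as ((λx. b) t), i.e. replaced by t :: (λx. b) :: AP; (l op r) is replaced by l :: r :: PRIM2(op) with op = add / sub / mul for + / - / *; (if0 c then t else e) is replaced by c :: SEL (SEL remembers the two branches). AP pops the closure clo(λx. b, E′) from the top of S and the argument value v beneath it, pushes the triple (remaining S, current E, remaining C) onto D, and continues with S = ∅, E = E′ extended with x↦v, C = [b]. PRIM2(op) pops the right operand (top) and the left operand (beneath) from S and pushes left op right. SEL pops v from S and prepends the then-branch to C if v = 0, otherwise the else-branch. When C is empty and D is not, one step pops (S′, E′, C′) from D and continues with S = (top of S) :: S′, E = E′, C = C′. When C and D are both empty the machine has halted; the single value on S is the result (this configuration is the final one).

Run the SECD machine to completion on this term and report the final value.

Answer: -4

Execution trace:
0. [S=∅ | E=∅ | C=[((λy. (let z = y in ((λw. -4) y))) (let x = (4 * -1) in x))] | D=∅]
1. [S=∅ | E=∅ | C=[(let x = (4 * -1) in x) :: (λy. (let z = y in ((λw. -4) y))) :: AP] | D=∅]
2. [S=∅ | E=∅ | C=[(4 * -1) :: (λx. x) :: AP :: (λy. (let z = y in ((λw. -4) y))) :: AP] | D=∅]
3. [S=∅ | E=∅ | C=[4 :: -1 :: PRIM2(mul) :: (λx. x) :: AP :: (λy. (let z = y in ((λw. -4) y))) :: AP] | D=∅]
4. [S=[4] | E=∅ | C=[-1 :: PRIM2(mul) :: (λx. x) :: AP :: (λy. (let z = y in ((λw. -4) y))) :: AP] | D=∅]
5. [S=[-1 :: 4] | E=∅ | C=[PRIM2(mul) :: (λx. x) :: AP :: (λy. (let z = y in ((λw. -4) y))) :: AP] | D=∅]
6. [S=[-4] | E=∅ | C=[(λx. x) :: AP :: (λy. (let z = y in ((λw. -4) y))) :: AP] | D=∅]
7. [S=[clo(λx. x, ∅) :: -4] | E=∅ | C=[AP :: (λy. (let z = y in ((λw. -4) y))) :: AP] | D=∅]
8. [S=∅ | E={x↦-4} | C=[x] | D=[(∅, ∅, [(λy. (let z = y in ((λw. -4) y))) :: AP])]]
9. [S=[-4] | E={x↦-4} | C=∅ | D=[(∅, ∅, [(λy. (let z = y in ((λw. -4) y))) :: AP])]]
10. [S=[-4] | E=∅ | C=[(λy. (let z = y in ((λw. -4) y))) :: AP] | D=∅]
11. [S=[clo(λy. (let z = y in ((λw. -4) y)), ∅) :: -4] | E=∅ | C=[AP] | D=∅]
12. [S=∅ | E={y↦-4} | C=[(let z = y in ((λw. -4) y))] | D=[(∅, ∅, ∅)]]
13. [S=∅ | E={y↦-4} | C=[y :: (λz. ((λw. -4) y)) :: AP] | D=[(∅, ∅, ∅)]]
14. [S=[-4] | E={y↦-4} | C=[(λz. ((λw. -4) y)) :: AP] | D=[(∅, ∅, ∅)]]
15. [S=[clo(λz. ((λw. -4) y), {y↦-4}) :: -4] | E={y↦-4} | C=[AP] | D=[(∅, ∅, ∅)]]
16. [S=∅ | E={z↦-4, y↦-4} | C=[((λw. -4) y)] | D=[(∅, {y↦-4}, ∅) :: (∅, ∅, ∅)]]
17. [S=∅ | E={z↦-4, y↦-4} | C=[y :: (λw. -4) :: AP] | D=[(∅, {y↦-4}, ∅) :: (∅, ∅, ∅)]]
18. [S=[-4] | E={z↦-4, y↦-4} | C=[(λw. -4) :: AP] | D=[(∅, {y↦-4}, ∅) :: (∅, ∅, ∅)]]
19. [S=[clo(λw. -4, {z↦-4, y↦-4}) :: -4] | E={z↦-4, y↦-4} | C=[AP] | D=[(∅, {y↦-4}, ∅) :: (∅, ∅, ∅)]]
20. [S=∅ | E={w↦-4, z↦-4, y↦-4} | C=[-4] | D=[(∅, {z↦-4, y↦-4}, ∅) :: (∅, {y↦-4}, ∅) :: (∅, ∅, ∅)]]
21. [S=[-4] | E={w↦-4, z↦-4, y↦-4} | C=∅ | D=[(∅, {z↦-4, y↦-4}, ∅) :: (∅, {y↦-4}, ∅) :: (∅, ∅, ∅)]]
22. [S=[-4] | E={z↦-4, y↦-4} | C=∅ | D=[(∅, {y↦-4}, ∅) :: (∅, ∅, ∅)]]
23. [S=[-4] | E={y↦-4} | C=∅ | D=[(∅, ∅, ∅)]]
24. [S=[-4] | E=∅ | C=∅ | D=∅]
→ final value -4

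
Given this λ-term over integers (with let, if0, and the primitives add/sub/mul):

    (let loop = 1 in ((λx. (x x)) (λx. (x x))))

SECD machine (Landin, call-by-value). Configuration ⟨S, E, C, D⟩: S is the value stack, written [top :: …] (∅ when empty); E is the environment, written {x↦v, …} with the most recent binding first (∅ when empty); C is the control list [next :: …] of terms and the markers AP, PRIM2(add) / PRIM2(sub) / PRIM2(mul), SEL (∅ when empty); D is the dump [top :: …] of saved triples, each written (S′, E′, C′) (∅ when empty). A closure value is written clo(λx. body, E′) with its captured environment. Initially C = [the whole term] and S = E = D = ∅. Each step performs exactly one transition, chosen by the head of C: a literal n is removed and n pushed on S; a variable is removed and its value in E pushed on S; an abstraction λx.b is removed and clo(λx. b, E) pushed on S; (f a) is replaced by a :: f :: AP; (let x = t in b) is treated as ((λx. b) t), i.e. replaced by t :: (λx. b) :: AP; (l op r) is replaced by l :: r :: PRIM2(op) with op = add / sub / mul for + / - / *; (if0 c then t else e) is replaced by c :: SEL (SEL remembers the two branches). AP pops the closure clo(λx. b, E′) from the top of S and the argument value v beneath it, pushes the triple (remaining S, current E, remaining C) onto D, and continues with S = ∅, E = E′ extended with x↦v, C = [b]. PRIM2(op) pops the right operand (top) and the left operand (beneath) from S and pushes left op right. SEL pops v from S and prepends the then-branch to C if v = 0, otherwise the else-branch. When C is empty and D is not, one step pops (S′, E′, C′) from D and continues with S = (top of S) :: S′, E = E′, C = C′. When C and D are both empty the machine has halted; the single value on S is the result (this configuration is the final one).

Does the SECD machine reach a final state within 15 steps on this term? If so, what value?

t=0: [S=∅ | E=∅ | C=[(let loop = 1 in ((λx. (x x)) (λx. (x x))))] | D=∅]
t=1: [S=∅ | E=∅ | C=[1 :: (λloop. ((λx. (x x)) (λx. (x x)))) :: AP] | D=∅]
t=2: [S=[1] | E=∅ | C=[(λloop. ((λx. (x x)) (λx. (x x)))) :: AP] | D=∅]
t=3: [S=[clo(λloop. ((λx. (x x)) (λx. (x x))), ∅) :: 1] | E=∅ | C=[AP] | D=∅]
t=4: [S=∅ | E={loop↦1} | C=[((λx. (x x)) (λx. (x x)))] | D=[(∅, ∅, ∅)]]
t=5: [S=∅ | E={loop↦1} | C=[(λx. (x x)) :: (λx. (x x)) :: AP] | D=[(∅, ∅, ∅)]]
t=6: [S=[clo(λx. (x x), {loop↦1})] | E={loop↦1} | C=[(λx. (x x)) :: AP] | D=[(∅, ∅, ∅)]]
t=7: [S=[clo(λx. (x x), {loop↦1}) :: clo(λx. (x x), {loop↦1})] | E={loop↦1} | C=[AP] | D=[(∅, ∅, ∅)]]
t=8: [S=∅ | E={x↦clo(λx. (x x), {loop↦1}), loop↦1} | C=[(x x)] | D=[(∅, {loop↦1}, ∅) :: (∅, ∅, ∅)]]
t=9: [S=∅ | E={x↦clo(λx. (x x), {loop↦1}), loop↦1} | C=[x :: x :: AP] | D=[(∅, {loop↦1}, ∅) :: (∅, ∅, ∅)]]
t=10: [S=[clo(λx. (x x), {loop↦1})] | E={x↦clo(λx. (x x), {loop↦1}), loop↦1} | C=[x :: AP] | D=[(∅, {loop↦1}, ∅) :: (∅, ∅, ∅)]]
t=11: [S=[clo(λx. (x x), {loop↦1}) :: clo(λx. (x x), {loop↦1})] | E={x↦clo(λx. (x x), {loop↦1}), loop↦1} | C=[AP] | D=[(∅, {loop↦1}, ∅) :: (∅, ∅, ∅)]]
t=12: [S=∅ | E={x↦clo(λx. (x x), {loop↦1}), loop↦1} | C=[(x x)] | D=[(∅, {x↦clo(λx. (x x), {loop↦1}), loop↦1}, ∅) :: (∅, {loop↦1}, ∅) :: (∅, ∅, ∅)]]
t=13: [S=∅ | E={x↦clo(λx. (x x), {loop↦1}), loop↦1} | C=[x :: x :: AP] | D=[(∅, {x↦clo(λx. (x x), {loop↦1}), loop↦1}, ∅) :: (∅, {loop↦1}, ∅) :: (∅, ∅, ∅)]]
t=14: [S=[clo(λx. (x x), {loop↦1})] | E={x↦clo(λx. (x x), {loop↦1}), loop↦1} | C=[x :: AP] | D=[(∅, {x↦clo(λx. (x x), {loop↦1}), loop↦1}, ∅) :: (∅, {loop↦1}, ∅) :: (∅, ∅, ∅)]]
t=15: [S=[clo(λx. (x x), {loop↦1}) :: clo(λx. (x x), {loop↦1})] | E={x↦clo(λx. (x x), {loop↦1}), loop↦1} | C=[AP] | D=[(∅, {x↦clo(λx. (x x), {loop↦1}), loop↦1}, ∅) :: (∅, {loop↦1}, ∅) :: (∅, ∅, ∅)]]
→ 15 transitions taken and the configuration is still not final: no result within 15 steps

Answer: DIVERGES (no final state within 15 steps)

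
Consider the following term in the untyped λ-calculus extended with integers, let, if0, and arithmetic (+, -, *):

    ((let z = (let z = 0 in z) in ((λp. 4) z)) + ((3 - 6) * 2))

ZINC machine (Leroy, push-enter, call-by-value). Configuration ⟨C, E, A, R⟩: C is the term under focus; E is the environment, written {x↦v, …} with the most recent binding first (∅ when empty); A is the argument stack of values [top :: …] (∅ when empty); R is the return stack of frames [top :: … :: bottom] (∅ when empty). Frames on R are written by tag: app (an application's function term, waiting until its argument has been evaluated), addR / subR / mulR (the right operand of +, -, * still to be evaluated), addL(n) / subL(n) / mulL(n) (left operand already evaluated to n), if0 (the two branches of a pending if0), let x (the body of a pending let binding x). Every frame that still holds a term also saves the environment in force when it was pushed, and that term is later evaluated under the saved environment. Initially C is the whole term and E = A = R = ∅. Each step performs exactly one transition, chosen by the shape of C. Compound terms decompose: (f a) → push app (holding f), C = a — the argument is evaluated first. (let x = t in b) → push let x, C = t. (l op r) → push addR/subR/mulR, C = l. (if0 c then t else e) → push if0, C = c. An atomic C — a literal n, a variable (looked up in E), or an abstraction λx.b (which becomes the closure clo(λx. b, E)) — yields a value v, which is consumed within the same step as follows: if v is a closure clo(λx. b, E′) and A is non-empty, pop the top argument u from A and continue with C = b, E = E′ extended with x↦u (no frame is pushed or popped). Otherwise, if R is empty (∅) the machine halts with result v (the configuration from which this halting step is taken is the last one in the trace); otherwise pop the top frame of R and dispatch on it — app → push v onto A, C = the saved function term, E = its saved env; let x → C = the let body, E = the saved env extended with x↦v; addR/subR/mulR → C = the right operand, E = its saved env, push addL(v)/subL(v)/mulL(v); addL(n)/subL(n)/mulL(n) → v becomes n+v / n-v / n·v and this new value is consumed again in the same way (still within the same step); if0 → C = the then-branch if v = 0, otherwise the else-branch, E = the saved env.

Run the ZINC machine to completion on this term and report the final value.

step 0: ⟨C=((let z = (let z = 0 in z) in ((λp. 4) z)) + ((3 - 6) * 2)); E=∅; A=∅; R=∅⟩
step 1: ⟨C=(let z = (let z = 0 in z) in ((λp. 4) z)); E=∅; A=∅; R=[addR]⟩
step 2: ⟨C=(let z = 0 in z); E=∅; A=∅; R=[let z :: addR]⟩
step 3: ⟨C=0; E=∅; A=∅; R=[let z :: let z :: addR]⟩
step 4: ⟨C=z; E={z↦0}; A=∅; R=[let z :: addR]⟩
step 5: ⟨C=((λp. 4) z); E={z↦0}; A=∅; R=[addR]⟩
step 6: ⟨C=z; E={z↦0}; A=∅; R=[app :: addR]⟩
step 7: ⟨C=(λp. 4); E={z↦0}; A=[0]; R=[addR]⟩
step 8: ⟨C=4; E={p↦0, z↦0}; A=∅; R=[addR]⟩
step 9: ⟨C=((3 - 6) * 2); E=∅; A=∅; R=[addL(4)]⟩
step 10: ⟨C=(3 - 6); E=∅; A=∅; R=[mulR :: addL(4)]⟩
step 11: ⟨C=3; E=∅; A=∅; R=[subR :: mulR :: addL(4)]⟩
step 12: ⟨C=6; E=∅; A=∅; R=[subL(3) :: mulR :: addL(4)]⟩
step 13: ⟨C=2; E=∅; A=∅; R=[mulL(-3) :: addL(4)]⟩
→ final value -2

Answer: -2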